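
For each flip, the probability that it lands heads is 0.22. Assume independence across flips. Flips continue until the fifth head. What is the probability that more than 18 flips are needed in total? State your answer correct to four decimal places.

0.6387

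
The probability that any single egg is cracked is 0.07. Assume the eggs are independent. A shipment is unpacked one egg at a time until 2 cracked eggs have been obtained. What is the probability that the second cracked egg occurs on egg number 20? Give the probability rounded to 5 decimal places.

Y = trial on which the second success occurs; negative binomial, r=2, p=0.07.
P(Y=20) = C(19,1) · p^2 · (1−p)^18
= 19 · 0.0049 · 0.27083 = 0.0252141

0.02521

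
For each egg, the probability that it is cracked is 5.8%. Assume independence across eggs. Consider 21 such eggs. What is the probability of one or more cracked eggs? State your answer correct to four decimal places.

P(at least one) = 1 − P(none) = 1 − (1 − 0.058)^21
= 1 − 0.285147 = 0.714853

0.7149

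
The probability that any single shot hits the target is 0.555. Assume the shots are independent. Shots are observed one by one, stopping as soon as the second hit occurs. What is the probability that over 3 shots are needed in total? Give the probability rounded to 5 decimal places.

0.41783

Needing more than 3 shots ⇔ fewer than 2 successes in the first 3. With X ~ Binomial(3, 0.555), P(Y > 3) = P(X ≤ 1).
  k=0: C(3,0)·0.555^0·0.445^3 = 0.0881211
  k=1: C(3,1)·0.555^1·0.445^2 = 0.3297116
P(X ≤ 1) = 0.4178327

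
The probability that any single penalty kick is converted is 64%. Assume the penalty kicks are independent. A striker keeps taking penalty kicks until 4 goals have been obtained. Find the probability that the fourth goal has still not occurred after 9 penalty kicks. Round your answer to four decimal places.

0.0612

Needing more than 9 penalty kicks ⇔ fewer than 4 successes in the first 9. With X ~ Binomial(9, 0.64), P(Y > 9) = P(X ≤ 3).
  k=0: C(9,0)·0.64^0·0.36^9 = 0.000102
  k=1: C(9,1)·0.64^1·0.36^8 = 0.001625
  k=2: C(9,2)·0.64^2·0.36^7 = 0.011555
  k=3: C(9,3)·0.64^3·0.36^6 = 0.047933
P(X ≤ 3) = 0.061215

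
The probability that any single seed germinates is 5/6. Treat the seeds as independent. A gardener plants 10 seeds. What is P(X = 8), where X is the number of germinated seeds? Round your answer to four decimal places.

X ~ Binomial(n=10, p=0.833333).
P(X=8) = C(10,8) · p^8 · (1−p)^2
= 45 · 0.23257 · 0.027778 = 0.290710

0.2907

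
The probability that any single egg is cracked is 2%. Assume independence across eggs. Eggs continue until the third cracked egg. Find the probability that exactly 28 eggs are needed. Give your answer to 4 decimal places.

0.0017

Y = trial on which the third success occurs; negative binomial, r=3, p=0.02.
P(Y=28) = C(27,2) · p^3 · (1−p)^25
= 351 · 8e-06 · 0.60346 = 0.001695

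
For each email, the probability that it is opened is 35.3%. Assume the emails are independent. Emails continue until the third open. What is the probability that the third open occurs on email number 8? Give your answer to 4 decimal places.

0.1047

Y = trial on which the third success occurs; negative binomial, r=3, p=0.353.
P(Y=8) = C(7,2) · p^3 · (1−p)^5
= 21 · 0.043987 · 0.11338 = 0.104728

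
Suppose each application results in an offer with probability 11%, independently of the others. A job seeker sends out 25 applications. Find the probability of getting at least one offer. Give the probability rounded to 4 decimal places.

0.9457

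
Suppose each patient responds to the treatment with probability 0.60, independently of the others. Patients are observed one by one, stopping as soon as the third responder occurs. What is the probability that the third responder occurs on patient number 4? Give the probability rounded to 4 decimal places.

Y = trial on which the third success occurs; negative binomial, r=3, p=0.60.
P(Y=4) = C(3,2) · p^3 · (1−p)^1
= 3 · 0.216 · 0.4 = 0.259200

0.2592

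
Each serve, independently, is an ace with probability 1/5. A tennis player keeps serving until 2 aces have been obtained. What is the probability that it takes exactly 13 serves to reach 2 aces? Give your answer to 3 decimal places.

0.041

Y = trial on which the second success occurs; negative binomial, r=2, p=0.20.
P(Y=13) = C(12,1) · p^2 · (1−p)^11
= 12 · 0.04 · 0.085899 = 0.04123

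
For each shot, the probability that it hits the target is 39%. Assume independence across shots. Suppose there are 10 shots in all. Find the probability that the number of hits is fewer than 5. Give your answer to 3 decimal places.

0.658

X ~ Binomial(10, 0.39); P(X ≤ 4) = Σ C(10,k) p^k (1−p)^(10−k) over k:
  k=0: C(10,0)·0.39^0·0.61^10 = 0.00713
  k=1: C(10,1)·0.39^1·0.61^9 = 0.04561
  k=2: C(10,2)·0.39^2·0.61^8 = 0.13121
  k=3: C(10,3)·0.39^3·0.61^7 = 0.22371
  k=4: C(10,4)·0.39^4·0.61^6 = 0.25030
Total = 0.65796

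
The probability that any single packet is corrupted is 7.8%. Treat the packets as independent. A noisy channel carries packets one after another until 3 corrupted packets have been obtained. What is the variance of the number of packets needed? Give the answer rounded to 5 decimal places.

454.63511

Y = total packets until the third success; negative binomial with r=3, p=0.078.
Var(Y) = r(1−p)/p² = 3·0.922 / 0.078² = 454.6351085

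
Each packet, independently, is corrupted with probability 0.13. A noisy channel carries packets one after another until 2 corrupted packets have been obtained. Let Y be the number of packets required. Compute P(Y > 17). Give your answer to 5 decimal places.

Needing more than 17 packets ⇔ fewer than 2 successes in the first 17. With X ~ Binomial(17, 0.13), P(Y > 17) = P(X ≤ 1).
  k=0: C(17,0)·0.13^0·0.87^17 = 0.0937189
  k=1: C(17,1)·0.13^1·0.87^16 = 0.2380676
P(X ≤ 1) = 0.3317865

0.33179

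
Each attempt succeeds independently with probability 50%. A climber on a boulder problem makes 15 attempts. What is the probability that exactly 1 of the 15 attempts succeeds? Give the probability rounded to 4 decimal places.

0.0005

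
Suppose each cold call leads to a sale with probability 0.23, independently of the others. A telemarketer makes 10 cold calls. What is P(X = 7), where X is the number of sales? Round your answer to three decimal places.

0.002

X ~ Binomial(n=10, p=0.23).
P(X=7) = C(10,7) · p^7 · (1−p)^3
= 120 · 3.4048e-05 · 0.45653 = 0.00187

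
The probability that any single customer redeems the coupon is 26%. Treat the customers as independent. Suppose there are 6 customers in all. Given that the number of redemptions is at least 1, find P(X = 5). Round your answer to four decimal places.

0.0063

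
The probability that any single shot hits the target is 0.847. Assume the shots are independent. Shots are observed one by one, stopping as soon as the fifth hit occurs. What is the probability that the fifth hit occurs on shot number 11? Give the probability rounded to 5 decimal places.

0.00117

Y = trial on which the fifth success occurs; negative binomial, r=5, p=0.847.
P(Y=11) = C(10,4) · p^5 · (1−p)^6
= 210 · 0.43593 · 1.2828e-05 = 0.0011743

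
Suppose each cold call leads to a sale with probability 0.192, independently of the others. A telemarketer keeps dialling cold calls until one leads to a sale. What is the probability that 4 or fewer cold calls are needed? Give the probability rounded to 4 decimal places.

Y = number of cold calls to the first success; geometric, p = 0.192.
P(Y ≤ 4) = 1 − (1−p)^4 = 1 − 0.426231 = 0.573769

0.5738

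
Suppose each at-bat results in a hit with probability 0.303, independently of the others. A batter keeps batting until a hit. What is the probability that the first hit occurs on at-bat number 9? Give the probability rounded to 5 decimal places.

Geometric (trials to first success), p = 0.303.
P(Y = 9) = (1−p)^8 · p = 0.055701 · 0.303 = 0.0168774

0.01688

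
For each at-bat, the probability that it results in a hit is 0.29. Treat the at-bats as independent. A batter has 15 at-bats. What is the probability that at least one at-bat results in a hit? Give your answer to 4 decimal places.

0.9941

P(at least one) = 1 − P(none) = 1 − (1 − 0.29)^15
= 1 − 0.005873 = 0.994127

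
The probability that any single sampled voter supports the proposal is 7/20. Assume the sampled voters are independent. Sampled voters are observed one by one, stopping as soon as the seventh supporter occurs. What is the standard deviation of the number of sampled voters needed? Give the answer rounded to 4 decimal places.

Y = total sampled voters until the seventh success; negative binomial with r=7, p=0.35.
SD(Y) = √[r(1−p)/p²] = √(37.142857) = 6.094494

6.0945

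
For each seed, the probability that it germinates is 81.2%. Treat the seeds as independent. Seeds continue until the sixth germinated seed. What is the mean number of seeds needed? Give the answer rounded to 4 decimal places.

7.3892

Y = total seeds until the sixth success; negative binomial with r=6, p=0.812.
E[Y] = r / p = 6 / 0.812 = 7.389163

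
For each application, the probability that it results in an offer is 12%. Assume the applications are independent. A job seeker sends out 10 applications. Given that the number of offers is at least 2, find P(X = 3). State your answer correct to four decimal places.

0.2480

X ~ Binomial(10, 0.12). Want P(X=3 | X≥2) = P(X=3) / P(X≥2).
P(X=3) = C(10,3)·0.12^3·0.88^7 = 0.084743
P(X≥2) = 1 − 0.278501 − 0.379774 = 0.341725
Ratio = 0.084743 / 0.341725 = 0.247986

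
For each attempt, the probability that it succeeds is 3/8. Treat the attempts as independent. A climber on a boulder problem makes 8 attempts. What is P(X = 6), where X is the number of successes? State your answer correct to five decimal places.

0.03042

X ~ Binomial(n=8, p=0.375).
P(X=6) = C(8,6) · p^6 · (1−p)^2
= 28 · 0.0027809 · 0.39062 = 0.0304163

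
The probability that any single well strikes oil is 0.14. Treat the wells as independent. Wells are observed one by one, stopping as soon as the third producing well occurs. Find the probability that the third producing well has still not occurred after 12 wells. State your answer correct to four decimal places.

Needing more than 12 wells ⇔ fewer than 3 successes in the first 12. With X ~ Binomial(12, 0.14), P(Y > 12) = P(X ≤ 2).
  k=0: C(12,0)·0.14^0·0.86^12 = 0.163675
  k=1: C(12,1)·0.14^1·0.86^11 = 0.319737
  k=2: C(12,2)·0.14^2·0.86^10 = 0.286276
P(X ≤ 2) = 0.769687

0.7697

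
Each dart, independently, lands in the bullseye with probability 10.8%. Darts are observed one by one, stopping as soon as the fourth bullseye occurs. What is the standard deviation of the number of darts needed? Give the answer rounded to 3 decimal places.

Y = total darts until the fourth success; negative binomial with r=4, p=0.108.
SD(Y) = √[r(1−p)/p²] = √(305.89849) = 17.48995

17.490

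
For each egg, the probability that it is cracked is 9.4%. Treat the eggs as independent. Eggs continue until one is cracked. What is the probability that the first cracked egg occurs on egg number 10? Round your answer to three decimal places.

0.039

Geometric (trials to first success), p = 0.094.
P(Y = 10) = (1−p)^9 · p = 0.4113 · 0.094 = 0.03866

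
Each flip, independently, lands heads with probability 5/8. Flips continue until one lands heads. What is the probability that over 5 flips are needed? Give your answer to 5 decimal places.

Y = number of flips to the first success; geometric, p = 0.625.
P(Y > 5) = P(first 5 all fail) = (1−p)^5 = 0.0074158

0.00742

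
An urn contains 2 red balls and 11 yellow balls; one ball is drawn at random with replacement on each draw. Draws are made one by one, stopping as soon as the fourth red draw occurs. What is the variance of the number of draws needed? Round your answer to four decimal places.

143.0000

Y = total draws until the fourth success; negative binomial with r=4, p=0.153846.
Var(Y) = r(1−p)/p² = 4·0.846154 / 0.153846² = 143.000000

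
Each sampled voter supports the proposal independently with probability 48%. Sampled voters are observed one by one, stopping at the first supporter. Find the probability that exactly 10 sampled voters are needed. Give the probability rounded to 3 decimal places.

0.001

Geometric (trials to first success), p = 0.48.
P(Y = 10) = (1−p)^9 · p = 0.0027799 · 0.48 = 0.00133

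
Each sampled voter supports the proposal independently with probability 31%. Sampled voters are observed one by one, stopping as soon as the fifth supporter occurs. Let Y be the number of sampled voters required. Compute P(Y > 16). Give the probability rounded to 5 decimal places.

Needing more than 16 sampled voters ⇔ fewer than 5 successes in the first 16. With X ~ Binomial(16, 0.31), P(Y > 16) = P(X ≤ 4).
  k=0: C(16,0)·0.31^0·0.69^16 = 0.0026399
  k=1: C(16,1)·0.31^1·0.69^15 = 0.0189766
  k=2: C(16,2)·0.31^2·0.69^14 = 0.0639428
  k=3: C(16,3)·0.31^3·0.69^13 = 0.1340637
  k=4: C(16,4)·0.31^4·0.69^12 = 0.1957525
P(X ≤ 4) = 0.4153755

0.41538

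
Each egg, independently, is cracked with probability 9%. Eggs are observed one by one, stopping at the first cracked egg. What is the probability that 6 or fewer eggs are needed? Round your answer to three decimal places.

Y = number of eggs to the first success; geometric, p = 0.09.
P(Y ≤ 6) = 1 − (1−p)^6 = 1 − 0.56787 = 0.43213

0.432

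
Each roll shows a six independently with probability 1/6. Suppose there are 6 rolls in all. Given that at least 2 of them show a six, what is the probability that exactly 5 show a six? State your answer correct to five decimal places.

0.00244

X ~ Binomial(6, 0.166667). Want P(X=5 | X≥2) = P(X=5) / P(X≥2).
P(X=5) = C(6,5)·0.166667^5·0.833333^1 = 0.0006430
P(X≥2) = 1 − 0.3348980 − 0.4018776 = 0.2632245
Ratio = 0.0006430 / 0.2632245 = 0.0024428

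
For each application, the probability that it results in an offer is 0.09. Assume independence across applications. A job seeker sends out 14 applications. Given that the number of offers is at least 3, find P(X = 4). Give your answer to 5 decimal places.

0.20377

X ~ Binomial(14, 0.09). Want P(X=4 | X≥3) = P(X=4) / P(X≥3).
P(X=4) = C(14,4)·0.09^4·0.91^10 = 0.0255751
P(X≥3) = 1 − 0.2670420 − 0.3697504 − 0.2376967 = 0.1255110
Ratio = 0.0255751 / 0.1255110 = 0.2037682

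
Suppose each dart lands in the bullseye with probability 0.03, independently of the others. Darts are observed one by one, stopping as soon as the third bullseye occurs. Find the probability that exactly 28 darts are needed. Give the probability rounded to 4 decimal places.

Y = trial on which the third success occurs; negative binomial, r=3, p=0.03.
P(Y=28) = C(27,2) · p^3 · (1−p)^25
= 351 · 2.7e-05 · 0.46697 = 0.004426

0.0044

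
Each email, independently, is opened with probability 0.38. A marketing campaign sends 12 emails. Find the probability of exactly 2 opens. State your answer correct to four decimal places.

0.0800

X ~ Binomial(n=12, p=0.38).
P(X=2) = C(12,2) · p^2 · (1−p)^10
= 66 · 0.1444 · 0.008393 = 0.079989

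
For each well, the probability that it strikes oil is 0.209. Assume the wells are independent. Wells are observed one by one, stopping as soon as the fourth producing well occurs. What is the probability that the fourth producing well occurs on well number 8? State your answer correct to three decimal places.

Y = trial on which the fourth success occurs; negative binomial, r=4, p=0.209.
P(Y=8) = C(7,3) · p^4 · (1−p)^4
= 35 · 0.001908 · 0.39148 = 0.02614

0.026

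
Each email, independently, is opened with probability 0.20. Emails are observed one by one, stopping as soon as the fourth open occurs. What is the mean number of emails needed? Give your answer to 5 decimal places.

20.00000

Y = total emails until the fourth success; negative binomial with r=4, p=0.20.
E[Y] = r / p = 4 / 0.20 = 20.0000000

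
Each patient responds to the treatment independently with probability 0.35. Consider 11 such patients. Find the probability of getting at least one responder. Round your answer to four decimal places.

0.9912

P(at least one) = 1 − P(none) = 1 − (1 − 0.35)^11
= 1 − 0.008751 = 0.991249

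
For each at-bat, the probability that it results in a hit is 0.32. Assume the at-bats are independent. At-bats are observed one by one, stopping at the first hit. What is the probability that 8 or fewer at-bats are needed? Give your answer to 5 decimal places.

Y = number of at-bats to the first success; geometric, p = 0.32.
P(Y ≤ 8) = 1 − (1−p)^8 = 1 − 0.0457163 = 0.9542837

0.95428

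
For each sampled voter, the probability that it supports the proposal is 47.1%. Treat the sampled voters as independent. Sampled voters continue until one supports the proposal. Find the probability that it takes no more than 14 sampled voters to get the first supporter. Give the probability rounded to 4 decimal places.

Y = number of sampled voters to the first success; geometric, p = 0.471.
P(Y ≤ 14) = 1 − (1−p)^14 = 1 − 0.000134 = 0.999866

0.9999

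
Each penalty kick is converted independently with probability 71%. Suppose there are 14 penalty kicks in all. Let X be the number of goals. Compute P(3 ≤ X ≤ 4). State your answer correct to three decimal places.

X ~ Binomial(14, 0.71); P(3 ≤ X ≤ 4) = Σ C(14,k) p^k (1−p)^(14−k) over k:
  k=3: C(14,3)·0.71^3·0.29^11 = 0.00016
  k=4: C(14,4)·0.71^4·0.29^10 = 0.00107
Total = 0.00123

0.001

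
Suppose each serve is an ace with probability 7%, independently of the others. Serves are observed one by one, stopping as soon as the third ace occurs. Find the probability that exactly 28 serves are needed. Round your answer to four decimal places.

0.0196

Y = trial on which the third success occurs; negative binomial, r=3, p=0.07.
P(Y=28) = C(27,2) · p^3 · (1−p)^25
= 351 · 0.000343 · 0.16296 = 0.019619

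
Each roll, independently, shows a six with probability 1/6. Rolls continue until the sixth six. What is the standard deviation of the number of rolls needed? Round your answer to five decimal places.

13.41641

Y = total rolls until the sixth success; negative binomial with r=6, p=0.166667.
SD(Y) = √[r(1−p)/p²] = √(180.0000000) = 13.4164079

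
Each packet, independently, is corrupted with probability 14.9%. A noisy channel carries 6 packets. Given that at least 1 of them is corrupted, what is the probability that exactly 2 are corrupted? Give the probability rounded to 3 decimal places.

X ~ Binomial(6, 0.149). Want P(X=2 | X≥1) = P(X=2) / P(X≥1).
P(X=2) = C(6,2)·0.149^2·0.851^4 = 0.17466
P(X≥1) = 1 − 0.37982 = 0.62018
Ratio = 0.17466 / 0.62018 = 0.28162

0.282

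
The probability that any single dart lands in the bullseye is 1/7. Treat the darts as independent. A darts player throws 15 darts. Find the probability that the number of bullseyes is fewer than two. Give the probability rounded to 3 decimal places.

0.347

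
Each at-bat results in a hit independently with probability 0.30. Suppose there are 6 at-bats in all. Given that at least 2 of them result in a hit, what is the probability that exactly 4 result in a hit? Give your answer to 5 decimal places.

0.10268

X ~ Binomial(6, 0.30). Want P(X=4 | X≥2) = P(X=4) / P(X≥2).
P(X=4) = C(6,4)·0.30^4·0.70^2 = 0.0595350
P(X≥2) = 1 − 0.1176490 − 0.3025260 = 0.5798250
Ratio = 0.0595350 / 0.5798250 = 0.1026775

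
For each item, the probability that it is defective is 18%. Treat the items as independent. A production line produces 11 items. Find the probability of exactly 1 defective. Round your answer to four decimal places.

0.2721

X ~ Binomial(n=11, p=0.18).
P(X=1) = C(11,1) · p^1 · (1−p)^10
= 11 · 0.18 · 0.13745 = 0.272147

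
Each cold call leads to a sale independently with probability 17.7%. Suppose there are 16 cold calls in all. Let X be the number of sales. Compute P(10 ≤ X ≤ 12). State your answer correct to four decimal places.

0.0001

X ~ Binomial(16, 0.177); P(10 ≤ X ≤ 12) = Σ C(16,k) p^k (1−p)^(16−k) over k:
  k=10: C(16,10)·0.177^10·0.823^6 = 0.000075
  k=11: C(16,11)·0.177^11·0.823^5 = 0.000009
  k=12: C(16,12)·0.177^12·0.823^4 = 0.000001
Total = 0.000085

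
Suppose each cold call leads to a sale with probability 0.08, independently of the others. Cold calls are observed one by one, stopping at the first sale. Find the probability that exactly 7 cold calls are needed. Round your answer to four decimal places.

Geometric (trials to first success), p = 0.08.
P(Y = 7) = (1−p)^6 · p = 0.60636 · 0.08 = 0.048508

0.0485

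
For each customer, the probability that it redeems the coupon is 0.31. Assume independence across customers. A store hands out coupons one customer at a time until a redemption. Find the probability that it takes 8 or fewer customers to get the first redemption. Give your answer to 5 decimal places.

0.94862

Y = number of customers to the first success; geometric, p = 0.31.
P(Y ≤ 8) = 1 − (1−p)^8 = 1 − 0.0513798 = 0.9486202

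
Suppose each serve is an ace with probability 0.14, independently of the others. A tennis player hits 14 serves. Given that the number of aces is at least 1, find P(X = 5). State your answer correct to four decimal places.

0.0315

X ~ Binomial(14, 0.14). Want P(X=5 | X≥1) = P(X=5) / P(X≥1).
P(X=5) = C(14,5)·0.14^5·0.86^9 = 0.027707
P(X≥1) = 1 − 0.121054 = 0.878946
Ratio = 0.027707 / 0.878946 = 0.031523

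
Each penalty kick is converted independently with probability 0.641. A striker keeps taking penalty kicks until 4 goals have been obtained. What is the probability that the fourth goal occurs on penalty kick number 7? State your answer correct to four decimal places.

0.1562

Y = trial on which the fourth success occurs; negative binomial, r=4, p=0.641.
P(Y=7) = C(6,3) · p^4 · (1−p)^3
= 20 · 0.16882 · 0.046268 = 0.156223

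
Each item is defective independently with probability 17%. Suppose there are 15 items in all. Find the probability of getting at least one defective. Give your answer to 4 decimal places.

P(at least one) = 1 − P(none) = 1 − (1 − 0.17)^15
= 1 − 0.061118 = 0.938882

0.9389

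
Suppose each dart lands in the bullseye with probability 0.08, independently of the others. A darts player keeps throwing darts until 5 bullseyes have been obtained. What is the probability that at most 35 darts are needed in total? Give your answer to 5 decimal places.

0.14430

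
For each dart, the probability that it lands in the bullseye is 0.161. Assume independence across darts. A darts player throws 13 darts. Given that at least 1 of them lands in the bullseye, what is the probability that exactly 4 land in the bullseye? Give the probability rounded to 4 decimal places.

0.1102

X ~ Binomial(13, 0.161). Want P(X=4 | X≥1) = P(X=4) / P(X≥1).
P(X=4) = C(13,4)·0.161^4·0.839^9 = 0.098962
P(X≥1) = 1 − 0.102072 = 0.897928
Ratio = 0.098962 / 0.897928 = 0.110211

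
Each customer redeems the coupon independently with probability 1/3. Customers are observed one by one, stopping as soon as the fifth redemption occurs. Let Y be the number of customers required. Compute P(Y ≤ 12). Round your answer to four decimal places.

Finishing within 12 customers ⇔ at least 5 successes in the first 12. With X ~ Binomial(12, 0.333333), P(Y ≤ 12) = 1 − P(X ≤ 4).
  k=0: C(12,0)·0.333333^0·0.666667^12 = 0.007707
  k=1: C(12,1)·0.333333^1·0.666667^11 = 0.046244
  k=2: C(12,2)·0.333333^2·0.666667^10 = 0.127171
  k=3: C(12,3)·0.333333^3·0.666667^9 = 0.211952
  k=4: C(12,4)·0.333333^4·0.666667^8 = 0.238446
1 − 0.631521 = 0.368479

0.3685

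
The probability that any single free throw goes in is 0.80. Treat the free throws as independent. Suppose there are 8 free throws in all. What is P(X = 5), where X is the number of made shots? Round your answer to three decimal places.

0.147

X ~ Binomial(n=8, p=0.80).
P(X=5) = C(8,5) · p^5 · (1−p)^3
= 56 · 0.32768 · 0.008 = 0.14680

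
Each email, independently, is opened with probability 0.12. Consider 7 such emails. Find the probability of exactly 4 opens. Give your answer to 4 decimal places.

0.0049

X ~ Binomial(n=7, p=0.12).
P(X=4) = C(7,4) · p^4 · (1−p)^3
= 35 · 0.00020736 · 0.68147 = 0.004946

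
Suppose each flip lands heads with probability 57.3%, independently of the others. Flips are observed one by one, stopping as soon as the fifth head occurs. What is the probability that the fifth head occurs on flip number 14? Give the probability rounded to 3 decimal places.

Y = trial on which the fifth success occurs; negative binomial, r=5, p=0.573.
P(Y=14) = C(13,4) · p^5 · (1−p)^9
= 715 · 0.061769 · 0.0004719 = 0.02084

0.021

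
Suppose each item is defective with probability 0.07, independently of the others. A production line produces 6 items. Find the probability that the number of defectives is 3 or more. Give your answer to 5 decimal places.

X ~ Binomial(6, 0.07); P(X ≥ 3) = Σ C(6,k) p^k (1−p)^(6−k) over k:
  k=3: C(6,3)·0.07^3·0.93^3 = 0.0055179
  k=4: C(6,4)·0.07^4·0.93^2 = 0.0003115
  k=5: C(6,5)·0.07^5·0.93^1 = 0.0000094
  k=6: C(6,6)·0.07^6·0.93^0 = 0.0000001
Total = 0.0058389

0.00584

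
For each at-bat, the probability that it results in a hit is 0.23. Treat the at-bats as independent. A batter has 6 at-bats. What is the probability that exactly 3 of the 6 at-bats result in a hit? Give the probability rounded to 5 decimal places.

X ~ Binomial(n=6, p=0.23).
P(X=3) = C(6,3) · p^3 · (1−p)^3
= 20 · 0.012167 · 0.45653 = 0.1110927

0.11109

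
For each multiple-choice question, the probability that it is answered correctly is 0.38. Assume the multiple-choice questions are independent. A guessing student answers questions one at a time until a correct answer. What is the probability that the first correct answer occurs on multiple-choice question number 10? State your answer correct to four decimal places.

0.0051

Geometric (trials to first success), p = 0.38.
P(Y = 10) = (1−p)^9 · p = 0.013537 · 0.38 = 0.005144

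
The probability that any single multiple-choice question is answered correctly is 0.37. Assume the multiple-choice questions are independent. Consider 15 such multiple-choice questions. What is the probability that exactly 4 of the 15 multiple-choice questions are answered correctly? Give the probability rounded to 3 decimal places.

X ~ Binomial(n=15, p=0.37).
P(X=4) = C(15,4) · p^4 · (1−p)^11
= 1365 · 0.018742 · 0.0062051 = 0.15874

0.159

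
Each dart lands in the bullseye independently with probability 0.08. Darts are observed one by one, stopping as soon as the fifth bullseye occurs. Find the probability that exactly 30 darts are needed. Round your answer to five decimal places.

0.00968

Y = trial on which the fifth success occurs; negative binomial, r=5, p=0.08.
P(Y=30) = C(29,4) · p^5 · (1−p)^25
= 23751 · 3.2768e-06 · 0.12436 = 0.0096789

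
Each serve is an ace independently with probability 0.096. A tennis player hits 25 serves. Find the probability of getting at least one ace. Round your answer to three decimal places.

0.920

P(at least one) = 1 − P(none) = 1 − (1 − 0.096)^25
= 1 − 0.08021 = 0.91979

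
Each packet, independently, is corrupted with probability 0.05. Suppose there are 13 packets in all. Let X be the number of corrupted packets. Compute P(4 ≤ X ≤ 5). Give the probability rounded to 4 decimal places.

0.0031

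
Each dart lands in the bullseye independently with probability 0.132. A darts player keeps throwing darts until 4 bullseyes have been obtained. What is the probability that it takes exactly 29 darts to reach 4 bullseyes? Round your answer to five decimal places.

0.02888

Y = trial on which the fourth success occurs; negative binomial, r=4, p=0.132.
P(Y=29) = C(28,3) · p^4 · (1−p)^25
= 3276 · 0.0003036 · 0.02904 = 0.0288824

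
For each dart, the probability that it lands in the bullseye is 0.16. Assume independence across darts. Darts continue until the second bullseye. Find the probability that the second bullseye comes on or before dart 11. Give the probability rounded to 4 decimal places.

0.5453

Finishing within 11 darts ⇔ at least 2 successes in the first 11. With X ~ Binomial(11, 0.16), P(Y ≤ 11) = 1 − P(X ≤ 1).
  k=0: C(11,0)·0.16^0·0.84^11 = 0.146917
  k=1: C(11,1)·0.16^1·0.84^10 = 0.307826
1 − 0.454743 = 0.545257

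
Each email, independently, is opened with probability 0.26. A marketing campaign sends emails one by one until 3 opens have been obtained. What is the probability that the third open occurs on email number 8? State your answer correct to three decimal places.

0.082

Y = trial on which the third success occurs; negative binomial, r=3, p=0.26.
P(Y=8) = C(7,2) · p^3 · (1−p)^5
= 21 · 0.017576 · 0.2219 = 0.08190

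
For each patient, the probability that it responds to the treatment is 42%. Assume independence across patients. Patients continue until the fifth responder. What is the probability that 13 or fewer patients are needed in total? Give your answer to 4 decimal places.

0.7003

Finishing within 13 patients ⇔ at least 5 successes in the first 13. With X ~ Binomial(13, 0.42), P(Y ≤ 13) = 1 − P(X ≤ 4).
  k=0: C(13,0)·0.42^0·0.58^13 = 0.000841
  k=1: C(13,1)·0.42^1·0.58^12 = 0.007913
  k=2: C(13,2)·0.42^2·0.58^11 = 0.034380
  k=3: C(13,3)·0.42^3·0.58^10 = 0.091284
  k=4: C(13,4)·0.42^4·0.58^9 = 0.165255
1 − 0.299672 = 0.700328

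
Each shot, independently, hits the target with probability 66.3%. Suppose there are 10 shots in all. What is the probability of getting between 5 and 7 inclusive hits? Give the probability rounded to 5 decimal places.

X ~ Binomial(10, 0.663); P(5 ≤ X ≤ 7) = Σ C(10,k) p^k (1−p)^(10−k) over k:
  k=5: C(10,5)·0.663^5·0.337^5 = 0.1403194
  k=6: C(10,6)·0.663^6·0.337^4 = 0.2300489
  k=7: C(10,7)·0.663^7·0.337^3 = 0.2586221
Total = 0.6289903

0.62899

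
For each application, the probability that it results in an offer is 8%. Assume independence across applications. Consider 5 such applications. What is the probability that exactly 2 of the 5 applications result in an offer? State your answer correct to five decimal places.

0.04984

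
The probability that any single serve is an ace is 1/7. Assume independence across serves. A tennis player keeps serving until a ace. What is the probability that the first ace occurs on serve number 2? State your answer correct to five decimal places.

Geometric (trials to first success), p = 0.142857.
P(Y = 2) = (1−p)^1 · p = 0.85714 · 0.142857 = 0.1224490

0.12245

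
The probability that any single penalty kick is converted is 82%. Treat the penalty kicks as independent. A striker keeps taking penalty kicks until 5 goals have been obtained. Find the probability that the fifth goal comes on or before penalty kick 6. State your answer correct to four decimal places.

0.7044

Finishing within 6 penalty kicks ⇔ at least 5 successes in the first 6. With X ~ Binomial(6, 0.82), P(Y ≤ 6) = 1 − P(X ≤ 4).
  k=0: C(6,0)·0.82^0·0.18^6 = 0.000034
  k=1: C(6,1)·0.82^1·0.18^5 = 0.000930
  k=2: C(6,2)·0.82^2·0.18^4 = 0.010588
  k=3: C(6,3)·0.82^3·0.18^3 = 0.064312
  k=4: C(6,4)·0.82^4·0.18^2 = 0.219731
1 − 0.295594 = 0.704406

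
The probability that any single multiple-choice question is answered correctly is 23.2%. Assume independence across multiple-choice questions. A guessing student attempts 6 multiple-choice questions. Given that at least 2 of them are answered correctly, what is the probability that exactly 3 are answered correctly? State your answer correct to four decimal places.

X ~ Binomial(6, 0.232). Want P(X=3 | X≥2) = P(X=3) / P(X≥2).
P(X=3) = C(6,3)·0.232^3·0.768^3 = 0.113130
P(X≥2) = 1 − 0.205195 − 0.371916 = 0.422888
Ratio = 0.113130 / 0.422888 = 0.267517

0.2675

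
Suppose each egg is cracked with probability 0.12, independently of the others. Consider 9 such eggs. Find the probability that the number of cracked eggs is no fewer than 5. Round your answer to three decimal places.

0.002

X ~ Binomial(9, 0.12); P(X ≥ 5) = Σ C(9,k) p^k (1−p)^(9−k) over k:
  k=5: C(9,5)·0.12^5·0.88^4 = 0.00188
  k=6: C(9,6)·0.12^6·0.88^3 = 0.00017
  k=7: C(9,7)·0.12^7·0.88^2 = 0.00001
  k=8: C(9,8)·0.12^8·0.88^1 = 0.00000
  k=9: C(9,9)·0.12^9·0.88^0 = 0.00000
Total = 0.00206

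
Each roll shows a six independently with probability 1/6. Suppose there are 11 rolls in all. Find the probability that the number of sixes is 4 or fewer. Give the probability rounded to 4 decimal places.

0.9755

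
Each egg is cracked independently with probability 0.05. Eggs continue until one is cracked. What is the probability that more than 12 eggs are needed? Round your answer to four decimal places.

Y = number of eggs to the first success; geometric, p = 0.05.
P(Y > 12) = P(first 12 all fail) = (1−p)^12 = 0.540360

0.5404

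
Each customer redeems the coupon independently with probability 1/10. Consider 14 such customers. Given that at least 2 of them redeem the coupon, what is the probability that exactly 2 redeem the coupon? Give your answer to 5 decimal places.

0.61875

X ~ Binomial(14, 0.10). Want P(X=2 | X≥2) = P(X=2) / P(X≥2).
P(X=2) = C(14,2)·0.10^2·0.90^12 = 0.2570109
P(X≥2) = 1 − 0.2287679 − 0.3558612 = 0.4153709
Ratio = 0.2570109 / 0.4153709 = 0.6187504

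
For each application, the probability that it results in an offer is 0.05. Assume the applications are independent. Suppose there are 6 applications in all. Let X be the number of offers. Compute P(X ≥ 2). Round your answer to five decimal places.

0.03277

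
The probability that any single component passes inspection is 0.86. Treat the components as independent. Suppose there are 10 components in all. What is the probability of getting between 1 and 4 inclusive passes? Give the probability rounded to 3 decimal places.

X ~ Binomial(10, 0.86); P(1 ≤ X ≤ 4) = Σ C(10,k) p^k (1−p)^(10−k) over k:
  k=1: C(10,1)·0.86^1·0.14^9 = 0.00000
  k=2: C(10,2)·0.86^2·0.14^8 = 0.00000
  k=3: C(10,3)·0.86^3·0.14^7 = 0.00008
  k=4: C(10,4)·0.86^4·0.14^6 = 0.00086
Total = 0.00095

0.001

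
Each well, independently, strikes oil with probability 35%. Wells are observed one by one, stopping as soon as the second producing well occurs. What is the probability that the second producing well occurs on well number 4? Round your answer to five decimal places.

Y = trial on which the second success occurs; negative binomial, r=2, p=0.35.
P(Y=4) = C(3,1) · p^2 · (1−p)^2
= 3 · 0.1225 · 0.4225 = 0.1552688

0.15527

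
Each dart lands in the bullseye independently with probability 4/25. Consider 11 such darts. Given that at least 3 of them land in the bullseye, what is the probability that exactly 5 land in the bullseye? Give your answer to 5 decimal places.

0.06751

X ~ Binomial(11, 0.16). Want P(X=5 | X≥3) = P(X=5) / P(X≥3).
P(X=5) = C(11,5)·0.16^5·0.84^6 = 0.0170184
P(X≥3) = 1 − 0.1469170 − 0.3078262 − 0.2931678 = 0.2520890
Ratio = 0.0170184 / 0.2520890 = 0.0675093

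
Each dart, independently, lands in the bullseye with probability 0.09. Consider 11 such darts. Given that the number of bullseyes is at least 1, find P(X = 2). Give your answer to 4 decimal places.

0.2953

X ~ Binomial(11, 0.09). Want P(X=2 | X≥1) = P(X=2) / P(X≥1).
P(X=2) = C(11,2)·0.09^2·0.91^9 = 0.190643
P(X≥1) = 1 − 0.354369 = 0.645631
Ratio = 0.190643 / 0.645631 = 0.295281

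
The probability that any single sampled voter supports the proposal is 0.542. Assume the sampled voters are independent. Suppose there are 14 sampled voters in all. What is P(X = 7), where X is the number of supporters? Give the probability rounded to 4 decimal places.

X ~ Binomial(n=14, p=0.542).
P(X=7) = C(14,7) · p^7 · (1−p)^7
= 3432 · 0.01374 · 0.0042273 = 0.199343

0.1993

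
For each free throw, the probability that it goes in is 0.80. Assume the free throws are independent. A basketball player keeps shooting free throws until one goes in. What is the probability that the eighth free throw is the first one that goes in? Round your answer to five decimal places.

Geometric (trials to first success), p = 0.80.
P(Y = 8) = (1−p)^7 · p = 1.28e-05 · 0.80 = 0.0000102

0.00001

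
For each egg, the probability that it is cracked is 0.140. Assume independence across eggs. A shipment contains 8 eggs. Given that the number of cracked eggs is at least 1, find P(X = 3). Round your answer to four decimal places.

0.1032

X ~ Binomial(8, 0.14). Want P(X=3 | X≥1) = P(X=3) / P(X≥1).
P(X=3) = C(8,3)·0.14^3·0.86^5 = 0.072288
P(X≥1) = 1 − 0.299218 = 0.700782
Ratio = 0.072288 / 0.700782 = 0.103153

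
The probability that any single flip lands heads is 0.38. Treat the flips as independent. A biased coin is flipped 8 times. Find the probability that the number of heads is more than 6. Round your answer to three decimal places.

0.006

X ~ Binomial(8, 0.38); P(X ≥ 7) = Σ C(8,k) p^k (1−p)^(8−k) over k:
  k=7: C(8,7)·0.38^7·0.62^1 = 0.00568
  k=8: C(8,8)·0.38^8·0.62^0 = 0.00043
Total = 0.00611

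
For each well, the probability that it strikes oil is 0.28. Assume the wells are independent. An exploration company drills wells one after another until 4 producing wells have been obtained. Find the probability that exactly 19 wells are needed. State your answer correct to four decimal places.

0.0363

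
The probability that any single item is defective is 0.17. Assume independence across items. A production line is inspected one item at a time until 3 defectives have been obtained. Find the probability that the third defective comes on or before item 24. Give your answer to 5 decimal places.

0.80012

Finishing within 24 items ⇔ at least 3 successes in the first 24. With X ~ Binomial(24, 0.17), P(Y ≤ 24) = 1 − P(X ≤ 2).
  k=0: C(24,0)·0.17^0·0.83^24 = 0.0114255
  k=1: C(24,1)·0.17^1·0.83^23 = 0.0561638
  k=2: C(24,2)·0.17^2·0.83^22 = 0.1322894
1 − 0.1998786 = 0.8001214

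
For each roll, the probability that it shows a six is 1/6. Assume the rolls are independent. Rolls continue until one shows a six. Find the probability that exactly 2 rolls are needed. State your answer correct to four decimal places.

Geometric (trials to first success), p = 0.166667.
P(Y = 2) = (1−p)^1 · p = 0.83333 · 0.166667 = 0.138889

0.1389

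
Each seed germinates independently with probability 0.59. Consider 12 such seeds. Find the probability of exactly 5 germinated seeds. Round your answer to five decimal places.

X ~ Binomial(n=12, p=0.59).
P(X=5) = C(12,5) · p^5 · (1−p)^7
= 792 · 0.071492 · 0.0019475 = 0.1102738

0.11027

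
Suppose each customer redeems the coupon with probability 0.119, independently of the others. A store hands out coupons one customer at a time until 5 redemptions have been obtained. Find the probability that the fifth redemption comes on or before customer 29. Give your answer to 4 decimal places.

Finishing within 29 customers ⇔ at least 5 successes in the first 29. With X ~ Binomial(29, 0.119), P(Y ≤ 29) = 1 − P(X ≤ 4).
  k=0: C(29,0)·0.119^0·0.881^29 = 0.025369
  k=1: C(29,1)·0.119^1·0.881^28 = 0.099373
  k=2: C(29,2)·0.119^2·0.881^27 = 0.187918
  k=3: C(29,3)·0.119^3·0.881^26 = 0.228446
  k=4: C(29,4)·0.119^4·0.881^25 = 0.200571
1 − 0.741677 = 0.258323

0.2583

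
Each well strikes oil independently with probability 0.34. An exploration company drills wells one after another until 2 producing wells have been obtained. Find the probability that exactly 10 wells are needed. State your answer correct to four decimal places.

0.0375

Y = trial on which the second success occurs; negative binomial, r=2, p=0.34.
P(Y=10) = C(9,1) · p^2 · (1−p)^8
= 9 · 0.1156 · 0.036004 = 0.037459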